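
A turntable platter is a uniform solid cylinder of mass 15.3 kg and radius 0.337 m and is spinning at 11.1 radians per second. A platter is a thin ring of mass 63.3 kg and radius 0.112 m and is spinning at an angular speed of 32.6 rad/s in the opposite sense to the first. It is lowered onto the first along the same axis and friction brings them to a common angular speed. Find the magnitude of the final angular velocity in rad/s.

No external torque acts about the common axis, so total angular momentum is conserved.
Moments of inertia: I_A = ½(15.3)(0.337)² = 0.8688 kg·m²; I_B = (63.3)(0.112)² = 0.7940 kg·m².
Taking A's sense as positive: L = (0.8688)(11.1) − (0.7940)(32.6) = -16.24 kg·m²·rad/s.
Combined I = 0.8688 + 0.7940 = 1.663 kg·m².
ω_f = L / I = -16.24 / 1.663 = -9.768 rad/s.

|ω_f| ≈ 9.77 rad/s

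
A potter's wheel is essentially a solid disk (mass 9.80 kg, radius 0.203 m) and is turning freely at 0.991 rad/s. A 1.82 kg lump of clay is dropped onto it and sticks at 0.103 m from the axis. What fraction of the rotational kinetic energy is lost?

fraction ≈ 0.0873

The added mass arrives with no angular momentum about the axis, and any external torque about the axis is negligible, so the system's angular momentum is conserved.
I_p = ½(9.80)(0.203)² = 0.2019 kg·m².
Added inertia Σmr² = (1.82)(0.103)² = 0.01931 kg·m²; I_f = 0.2019 + 0.01931 = 0.2212 kg·m².
ω_f = I_p ω_i / I_f = (0.2019)(0.991) / 0.2212 = 0.9045 rad/s.
KE_i = ½(0.2019)(0.9910 rad/s)² = 0.09915 J; KE_f = ½(0.2212)(0.9045)² = 0.09050 J.
Fraction lost = 0.08728.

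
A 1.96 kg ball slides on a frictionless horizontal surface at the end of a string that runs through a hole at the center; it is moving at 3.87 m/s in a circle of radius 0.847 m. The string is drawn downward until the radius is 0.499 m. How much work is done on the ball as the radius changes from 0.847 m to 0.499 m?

Central (radial) force ⇒ zero torque about the center ⇒ m v r is constant.
v₂ = v₁ r₁ / r₂ = (3.87)(0.847) / (0.499) = 6.569 m/s.
W = ΔKE = ½m(v₂² − v₁²) = 27.61 J.

W ≈ 27.6 J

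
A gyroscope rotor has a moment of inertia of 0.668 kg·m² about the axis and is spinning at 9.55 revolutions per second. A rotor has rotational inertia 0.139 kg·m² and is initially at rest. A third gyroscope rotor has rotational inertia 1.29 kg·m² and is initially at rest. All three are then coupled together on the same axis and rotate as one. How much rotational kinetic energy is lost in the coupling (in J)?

No external torque acts about the common axis, so total angular momentum is conserved.
Taking A's sense as positive: L = (0.6680)(9.55) = 6.379 kg·m²·rev/s.
Combined I = 0.6680 + 0.1390 + 1.290 = 2.097 kg·m².
ω_f = L / I = 6.379 / 2.097 = 3.042 rev/s.
KE_i = ½ΣIω² = 1203 J; KE_f = ½(2.097)(19.11)² = 383.1 J.

ΔKE lost ≈ 819 J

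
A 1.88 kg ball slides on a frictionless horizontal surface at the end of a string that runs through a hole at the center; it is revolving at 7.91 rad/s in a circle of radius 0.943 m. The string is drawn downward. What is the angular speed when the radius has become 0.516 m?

ω₂ ≈ 26.4 rad/s

No torque about the axis ⇒ m r₁² ω₁ = m r₂² ω₂.
ω₂ = ω₁ (r₁/r₂)² = (7.91)(0.943/0.516)² = 26.42 rad/s.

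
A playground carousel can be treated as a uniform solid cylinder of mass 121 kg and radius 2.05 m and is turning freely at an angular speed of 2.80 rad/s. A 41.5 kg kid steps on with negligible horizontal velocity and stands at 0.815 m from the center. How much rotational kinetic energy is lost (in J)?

energy lost ≈ 97.5 J

The added mass arrives with no angular momentum about the center, and any external torque about the center is negligible, so the system's angular momentum is conserved.
I_p = ½(121)(2.05)² = 254.3 kg·m².
Added inertia Σmr² = (41.5)(0.815)² = 27.57 kg·m²; I_f = 254.3 + 27.57 = 281.8 kg·m².
ω_f = I_p ω_i / I_f = (254.3)(2.80) / 281.8 = 2.526 rad/s.
KE_i = ½(254.3)(2.800 rad/s)² = 996.7 J; KE_f = ½(281.8)(2.526)² = 899.2 J.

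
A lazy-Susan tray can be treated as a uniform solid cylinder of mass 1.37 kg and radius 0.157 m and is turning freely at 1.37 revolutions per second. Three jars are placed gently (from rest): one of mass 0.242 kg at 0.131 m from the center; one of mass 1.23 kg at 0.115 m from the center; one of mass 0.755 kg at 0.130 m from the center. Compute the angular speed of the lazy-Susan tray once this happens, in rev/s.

No external torque acts about the center; L_before = L_after.
I_p = ½(1.37)(0.157)² = 0.01688 kg·m².
Added inertia Σmr² = (0.242)(0.131)² + (1.23)(0.115)² + (0.755)(0.130)² = 0.03318 kg·m²; I_f = 0.01688 + 0.03318 = 0.05006 kg·m².
ω_f = I_p ω_i / I_f = (0.01688)(1.37) / 0.05006 = 0.4620 rev/s.

ω_f ≈ 0.462 rev/s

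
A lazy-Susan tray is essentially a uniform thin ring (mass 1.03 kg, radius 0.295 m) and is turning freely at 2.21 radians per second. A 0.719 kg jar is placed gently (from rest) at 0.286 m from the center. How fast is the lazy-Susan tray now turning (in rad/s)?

ω_f ≈ 1.33 rad/s

The added mass arrives with no angular momentum about the center, and any external torque about the center is negligible, so the system's angular momentum is conserved.
I_p = (1.03)(0.295)² = 0.08964 kg·m².
Added inertia Σmr² = (0.719)(0.286)² = 0.05881 kg·m²; I_f = 0.08964 + 0.05881 = 0.1484 kg·m².
ω_f = I_p ω_i / I_f = (0.08964)(2.21) / 0.1484 = 1.334 rad/s.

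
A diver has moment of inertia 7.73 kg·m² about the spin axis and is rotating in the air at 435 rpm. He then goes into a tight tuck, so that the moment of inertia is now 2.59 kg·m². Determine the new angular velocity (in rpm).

Angular momentum about the spin axis is conserved since the torque about it is zero.
ω₂ = I₁ω₁ / I₂ = (7.730)(435 rpm) / (2.590) = 1298 rpm.

ω₂ ≈ 1300 rpm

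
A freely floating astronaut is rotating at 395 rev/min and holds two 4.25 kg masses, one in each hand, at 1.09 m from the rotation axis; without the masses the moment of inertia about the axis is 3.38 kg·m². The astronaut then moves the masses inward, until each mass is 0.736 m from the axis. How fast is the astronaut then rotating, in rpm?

Angular momentum about the spin axis is conserved since the torque about it is zero.
I₁ = 3.38 + 2(4.25)(1.09)² = 13.48 kg·m²; I₂ = 3.38 + 2(4.25)(0.736)² = 7.984 kg·m².
ω₂ = I₁ω₁ / I₂ = (13.48)(395 rpm) / (7.984) = 666.8 rpm.

ω₂ ≈ 667 rpm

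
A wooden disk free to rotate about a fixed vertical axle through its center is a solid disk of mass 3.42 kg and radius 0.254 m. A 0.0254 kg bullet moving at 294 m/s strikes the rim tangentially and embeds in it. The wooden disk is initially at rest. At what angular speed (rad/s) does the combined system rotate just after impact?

The axle reaction passes through the axle and exerts no torque about it; angular momentum about the axle is conserved through the impact.
I_p = ½(3.42)(0.254)² = 0.1103 kg·m². Taking the sense of the bullet's angular momentum as positive, L_{bullet} = m v R = (0.0254)(294)(0.254) = 1.897 kg·m²/s.
L_i = 0 + 1.897 = 1.897 kg·m²/s.
After sticking, I_f = I_p + m R² = 0.1103 + (0.0254)(0.254)² = 0.1120 kg·m².
ω_f = L_i / I_f = 1.897 / 0.1120 = 16.94 rad/s.

|ω_f| ≈ 16.9 rad/s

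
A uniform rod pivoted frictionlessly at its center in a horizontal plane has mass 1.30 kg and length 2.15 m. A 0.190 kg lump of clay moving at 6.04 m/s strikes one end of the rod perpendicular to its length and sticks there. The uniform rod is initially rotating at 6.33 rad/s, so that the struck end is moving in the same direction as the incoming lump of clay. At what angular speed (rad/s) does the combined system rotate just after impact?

The axle reaction passes through the pivot and exerts no torque about it; angular momentum about the pivot is conserved through the impact.
I_p = (1/12)(1.30)(2.15)² = 0.5008 kg·m². Taking the sense of the lump of clay's angular momentum as positive, L_{lump} = m v R = (0.190)(6.04)(2.15/2) = 1.234 kg·m²/s.
L_i = +I_p ω_p + m v R = +(0.5008)(6.33) + 1.234 = 4.404 kg·m²/s.
After sticking, I_f = I_p + m R² = 0.5008 + (0.190)(2.15/2)² = 0.7203 kg·m².
ω_f = L_i / I_f = 4.404 / 0.7203 = 6.113 rad/s.

|ω_f| ≈ 6.11 rad/s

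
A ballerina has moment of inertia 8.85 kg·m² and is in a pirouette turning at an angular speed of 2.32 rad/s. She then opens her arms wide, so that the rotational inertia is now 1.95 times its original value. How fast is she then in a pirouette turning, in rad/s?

ω₂ ≈ 1.19 rad/s

No external torque acts about the spin axis, so angular momentum is conserved.
I₂ = 1.95 × 8.85 = 17.26 kg·m².
ω₂ = I₁ω₁ / I₂ = (8.850)(2.32 rad/s) / (17.26) = 1.190 rad/s.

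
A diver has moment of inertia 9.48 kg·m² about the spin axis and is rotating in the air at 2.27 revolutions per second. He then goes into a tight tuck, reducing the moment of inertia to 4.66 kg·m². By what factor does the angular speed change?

No external torque acts about the spin axis, so angular momentum is conserved.
ω₂/ω₁ = I₁/I₂ = 9.480 / 4.660 = 2.034.

ω₂/ω₁ ≈ 2.03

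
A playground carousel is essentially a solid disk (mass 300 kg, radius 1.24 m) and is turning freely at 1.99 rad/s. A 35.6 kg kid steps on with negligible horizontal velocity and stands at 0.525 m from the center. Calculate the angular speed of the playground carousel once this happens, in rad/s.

ω_f ≈ 1.91 rad/s

The added mass arrives with no angular momentum about the center, and any external torque about the center is negligible, so the system's angular momentum is conserved.
I_p = ½(300)(1.24)² = 230.6 kg·m².
Added inertia Σmr² = (35.6)(0.525)² = 9.812 kg·m²; I_f = 230.6 + 9.812 = 240.5 kg·m².
ω_f = I_p ω_i / I_f = (230.6)(1.99) / 240.5 = 1.909 rad/s.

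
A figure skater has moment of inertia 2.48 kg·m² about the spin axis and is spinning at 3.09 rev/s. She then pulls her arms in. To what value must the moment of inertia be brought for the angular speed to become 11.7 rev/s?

Angular momentum about the spin axis is conserved since the torque about it is zero.
I₂ = I₁ω₁ / ω₂ = (2.48)(3.09) / (11.7) = 0.6550 kg·m².

I₂ ≈ 0.655 kg·m²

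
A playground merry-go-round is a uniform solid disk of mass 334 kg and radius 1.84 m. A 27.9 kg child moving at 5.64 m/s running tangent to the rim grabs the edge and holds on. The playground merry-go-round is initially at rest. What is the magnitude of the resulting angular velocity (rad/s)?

The axle reaction passes through the axle and exerts no torque about it; angular momentum about the axle is conserved through the impact.
I_p = ½(334)(1.84)² = 565.4 kg·m². Taking the sense of the child's angular momentum as positive, L_{child} = m v R = (27.9)(5.64)(1.84) = 289.5 kg·m²/s.
L_i = 0 + 289.5 = 289.5 kg·m²/s.
After sticking, I_f = I_p + m R² = 565.4 + (27.9)(1.84)² = 659.9 kg·m².
ω_f = L_i / I_f = 289.5 / 659.9 = 0.4388 rad/s.

|ω_f| ≈ 0.439 rad/s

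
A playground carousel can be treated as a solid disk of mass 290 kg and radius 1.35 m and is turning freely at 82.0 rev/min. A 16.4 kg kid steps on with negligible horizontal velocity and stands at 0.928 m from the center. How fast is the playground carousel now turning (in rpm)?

No external torque acts about the center; L_before = L_after.
I_p = ½(290)(1.35)² = 264.3 kg·m².
Added inertia Σmr² = (16.4)(0.928)² = 14.12 kg·m²; I_f = 264.3 + 14.12 = 278.4 kg·m².
ω_f = I_p ω_i / I_f = (264.3)(82.0) / 278.4 = 77.84 rpm.

ω_f ≈ 77.8 rpm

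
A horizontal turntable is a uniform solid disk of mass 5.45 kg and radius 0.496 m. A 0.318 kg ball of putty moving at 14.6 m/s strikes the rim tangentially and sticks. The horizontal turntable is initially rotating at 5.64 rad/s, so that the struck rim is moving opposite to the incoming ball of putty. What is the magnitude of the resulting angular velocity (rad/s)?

|ω_f| ≈ 1.97 rad/s

About the axle the impulsive forces during the collision are internal, so angular momentum about that axis is conserved.
I_p = ½(5.45)(0.496)² = 0.6704 kg·m². Taking the sense of the ball of putty's angular momentum as positive, L_{ball} = m v R = (0.318)(14.6)(0.496) = 2.303 kg·m²/s.
L_i = −I_p ω_p + m v R = −(0.6704)(5.64) + 2.303 = -1.478 kg·m²/s.
After sticking, I_f = I_p + m R² = 0.6704 + (0.318)(0.496)² = 0.7486 kg·m².
ω_f = L_i / I_f = -1.478 / 0.7486 = -1.975 rad/s.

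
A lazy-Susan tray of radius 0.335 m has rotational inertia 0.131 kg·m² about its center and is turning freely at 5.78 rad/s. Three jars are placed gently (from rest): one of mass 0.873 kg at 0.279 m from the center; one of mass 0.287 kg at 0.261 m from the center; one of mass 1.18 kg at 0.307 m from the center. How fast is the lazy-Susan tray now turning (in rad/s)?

ω_f ≈ 2.30 rad/s

The added mass arrives with no angular momentum about the center, and any external torque about the center is negligible, so the system's angular momentum is conserved.
Added inertia Σmr² = (0.873)(0.279)² + (0.287)(0.261)² + (1.18)(0.307)² = 0.1987 kg·m²; I_f = 0.1310 + 0.1987 = 0.3297 kg·m².
ω_f = I_p ω_i / I_f = (0.1310)(5.78) / 0.3297 = 2.296 rad/s.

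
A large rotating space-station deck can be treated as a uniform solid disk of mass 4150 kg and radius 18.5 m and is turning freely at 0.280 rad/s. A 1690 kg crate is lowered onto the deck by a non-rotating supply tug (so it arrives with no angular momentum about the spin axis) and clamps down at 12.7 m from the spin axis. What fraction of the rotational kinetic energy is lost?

The added mass arrives with no angular momentum about the spin axis, and any external torque about the spin axis is negligible, so the system's angular momentum is conserved.
I_p = ½(4150)(18.5)² = 7.102e+05 kg·m².
Added inertia Σmr² = (1690)(12.7)² = 2.726e+05 kg·m²; I_f = 7.102e+05 + 2.726e+05 = 9.827e+05 kg·m².
ω_f = I_p ω_i / I_f = (7.102e+05)(0.280) / 9.827e+05 = 0.2023 rad/s.
KE_i = ½(7.102e+05)(0.2800 rad/s)² = 27840 J; KE_f = ½(9.827e+05)(0.2023)² = 20120 J.
Fraction lost = 0.2774.

fraction ≈ 0.277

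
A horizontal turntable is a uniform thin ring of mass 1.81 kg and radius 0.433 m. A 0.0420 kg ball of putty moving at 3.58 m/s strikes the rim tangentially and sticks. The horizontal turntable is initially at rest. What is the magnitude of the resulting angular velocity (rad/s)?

|ω_f| ≈ 0.188 rad/s

The axle reaction passes through the axle and exerts no torque about it; angular momentum about the axle is conserved through the impact.
I_p = (1.81)(0.433)² = 0.3394 kg·m². Taking the sense of the ball of putty's angular momentum as positive, L_{ball} = m v R = (0.0420)(3.58)(0.433) = 0.06511 kg·m²/s.
L_i = 0 + 0.06511 = 0.06511 kg·m²/s.
After sticking, I_f = I_p + m R² = 0.3394 + (0.0420)(0.433)² = 0.3472 kg·m².
ω_f = L_i / I_f = 0.06511 / 0.3472 = 0.1875 rad/s.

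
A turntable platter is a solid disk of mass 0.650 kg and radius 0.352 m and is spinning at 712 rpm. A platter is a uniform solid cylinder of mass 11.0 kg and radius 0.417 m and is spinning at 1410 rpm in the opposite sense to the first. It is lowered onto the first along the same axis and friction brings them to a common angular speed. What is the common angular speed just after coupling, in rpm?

No external torque acts about the common axis, so total angular momentum is conserved.
Moments of inertia: I_A = ½(0.650)(0.352)² = 0.04027 kg·m²; I_B = ½(11.0)(0.417)² = 0.9564 kg·m².
Taking A's sense as positive: L = (0.04027)(712) − (0.9564)(1410) = -1320 kg·m²·rpm.
Combined I = 0.04027 + 0.9564 = 0.9967 kg·m².
ω_f = L / I = -1320 / 0.9967 = -1324 rpm.

|ω_f| ≈ 1320 rpm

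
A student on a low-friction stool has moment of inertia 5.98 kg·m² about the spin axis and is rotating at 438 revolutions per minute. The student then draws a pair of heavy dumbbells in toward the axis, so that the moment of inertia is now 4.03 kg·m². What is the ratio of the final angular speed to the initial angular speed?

No external torque acts about the spin axis, so angular momentum is conserved.
ω₂/ω₁ = I₁/I₂ = 5.980 / 4.030 = 1.484.

ω₂/ω₁ ≈ 1.48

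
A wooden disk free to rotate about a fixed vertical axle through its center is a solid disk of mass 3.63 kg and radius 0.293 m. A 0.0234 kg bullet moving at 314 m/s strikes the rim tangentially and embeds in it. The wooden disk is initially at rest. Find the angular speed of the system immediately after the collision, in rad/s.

About the axle the impulsive forces during the collision are internal, so angular momentum about that axis is conserved.
I_p = ½(3.63)(0.293)² = 0.1558 kg·m². Taking the sense of the bullet's angular momentum as positive, L_{bullet} = m v R = (0.0234)(314)(0.293) = 2.153 kg·m²/s.
L_i = 0 + 2.153 = 2.153 kg·m²/s.
After sticking, I_f = I_p + m R² = 0.1558 + (0.0234)(0.293)² = 0.1578 kg·m².
ω_f = L_i / I_f = 2.153 / 0.1578 = 13.64 rad/s.

|ω_f| ≈ 13.6 rad/s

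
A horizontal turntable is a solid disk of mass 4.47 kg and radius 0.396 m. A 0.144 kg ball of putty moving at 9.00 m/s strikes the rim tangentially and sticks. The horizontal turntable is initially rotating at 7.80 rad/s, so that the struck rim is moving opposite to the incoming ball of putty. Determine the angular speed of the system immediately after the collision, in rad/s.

About the axle the impulsive forces during the collision are internal, so angular momentum about that axis is conserved.
I_p = ½(4.47)(0.396)² = 0.3505 kg·m². Taking the sense of the ball of putty's angular momentum as positive, L_{ball} = m v R = (0.144)(9.00)(0.396) = 0.5132 kg·m²/s.
L_i = −I_p ω_p + m v R = −(0.3505)(7.80) + 0.5132 = -2.221 kg·m²/s.
After sticking, I_f = I_p + m R² = 0.3505 + (0.144)(0.396)² = 0.3731 kg·m².
ω_f = L_i / I_f = -2.221 / 0.3731 = -5.952 rad/s.

|ω_f| ≈ 5.95 rad/s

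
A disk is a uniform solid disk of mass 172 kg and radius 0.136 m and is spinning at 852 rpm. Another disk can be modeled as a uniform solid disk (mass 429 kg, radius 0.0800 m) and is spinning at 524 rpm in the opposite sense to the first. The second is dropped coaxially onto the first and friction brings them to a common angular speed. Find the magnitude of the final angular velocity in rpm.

The coupling torques are internal; angular momentum about the shared axis is conserved.
Moments of inertia: I_A = ½(172)(0.136)² = 1.591 kg·m²; I_B = ½(429)(0.0800)² = 1.373 kg·m².
Taking A's sense as positive: L = (1.591)(852) − (1.373)(524) = 635.9 kg·m²·rpm.
Combined I = 1.591 + 1.373 = 2.963 kg·m².
ω_f = L / I = 635.9 / 2.963 = 214.6 rpm.

|ω_f| ≈ 215 rpm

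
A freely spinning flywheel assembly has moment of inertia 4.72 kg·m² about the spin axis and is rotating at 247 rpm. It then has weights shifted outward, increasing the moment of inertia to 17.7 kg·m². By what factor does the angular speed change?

Angular momentum about the spin axis is conserved since the torque about it is zero.
ω₂/ω₁ = I₁/I₂ = 4.720 / 17.70 = 0.2667.

ω₂/ω₁ ≈ 0.267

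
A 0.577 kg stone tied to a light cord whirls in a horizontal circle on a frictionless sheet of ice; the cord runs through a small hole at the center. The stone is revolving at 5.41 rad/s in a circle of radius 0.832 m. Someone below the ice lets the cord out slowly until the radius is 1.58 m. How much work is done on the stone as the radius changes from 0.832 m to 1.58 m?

W ≈ -4.22 J

The constraining force is radial, so m r² ω about the center is conserved.
ω₂ = ω₁ (r₁/r₂)² = (5.41)(0.832/1.58)² = 1.500 rad/s.
W = ΔKE = ½m(v₂² − v₁²) = -4.224 J.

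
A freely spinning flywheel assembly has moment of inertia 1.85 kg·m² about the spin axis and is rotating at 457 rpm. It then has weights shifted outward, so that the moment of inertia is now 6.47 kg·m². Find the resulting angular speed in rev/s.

With no external torque about the axis, L is conserved: I₁ω₁ = I₂ω₂.
ω₂ = I₁ω₁ / I₂ = (1.850)(457 rpm) / (6.470) = 130.7 rpm = 2.178 rev/s.

ω₂ ≈ 2.18 rev/s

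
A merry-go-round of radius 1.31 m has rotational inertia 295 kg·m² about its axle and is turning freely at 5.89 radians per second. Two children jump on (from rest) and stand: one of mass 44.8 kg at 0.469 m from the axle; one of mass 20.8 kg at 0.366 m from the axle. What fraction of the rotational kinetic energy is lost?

fraction ≈ 0.0411

The added mass arrives with no angular momentum about the axle, and any external torque about the axle is negligible, so the system's angular momentum is conserved.
Added inertia Σmr² = (44.8)(0.469)² + (20.8)(0.366)² = 12.64 kg·m²; I_f = 295.0 + 12.64 = 307.6 kg·m².
ω_f = I_p ω_i / I_f = (295.0)(5.89) / 307.6 = 5.648 rad/s.
KE_i = ½(295.0)(5.890 rad/s)² = 5117 J; KE_f = ½(307.6)(5.648)² = 4907 J.
Fraction lost = 0.04109.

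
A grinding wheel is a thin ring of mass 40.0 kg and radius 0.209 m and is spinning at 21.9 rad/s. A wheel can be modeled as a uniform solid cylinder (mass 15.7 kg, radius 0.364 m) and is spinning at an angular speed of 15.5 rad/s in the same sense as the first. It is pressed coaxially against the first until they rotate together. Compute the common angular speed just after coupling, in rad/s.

|ω_f| ≈ 19.5 rad/s

The coupling torques are internal; angular momentum about the shared axis is conserved.
Moments of inertia: I_A = (40.0)(0.209)² = 1.747 kg·m²; I_B = ½(15.7)(0.364)² = 1.040 kg·m².
Taking A's sense as positive: L = (1.747)(21.9) + (1.040)(15.5) = 54.39 kg·m²·rad/s.
Combined I = 1.747 + 1.040 = 2.787 kg·m².
ω_f = L / I = 54.39 / 2.787 = 19.51 rad/s.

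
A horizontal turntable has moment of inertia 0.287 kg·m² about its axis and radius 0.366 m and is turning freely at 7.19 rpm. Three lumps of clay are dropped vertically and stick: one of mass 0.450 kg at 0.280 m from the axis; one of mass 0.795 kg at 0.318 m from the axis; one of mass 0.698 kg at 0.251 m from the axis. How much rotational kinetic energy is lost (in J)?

No external torque acts about the axis; L_before = L_after.
Added inertia Σmr² = (0.450)(0.280)² + (0.795)(0.318)² + (0.698)(0.251)² = 0.1596 kg·m²; I_f = 0.2870 + 0.1596 = 0.4466 kg·m².
ω_f = I_p ω_i / I_f = (0.2870)(7.19) / 0.4466 = 4.620 rpm.
KE_i = ½(0.2870)(0.7529 rad/s)² = 0.08135 J; KE_f = ½(0.4466)(0.4838)² = 0.05227 J.

energy lost ≈ 0.0291 J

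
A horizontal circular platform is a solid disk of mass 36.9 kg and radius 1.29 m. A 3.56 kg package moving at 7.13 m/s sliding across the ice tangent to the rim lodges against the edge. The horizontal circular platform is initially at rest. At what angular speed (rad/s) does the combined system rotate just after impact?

About the central axle the impulsive forces during the collision are internal, so angular momentum about that axis is conserved.
I_p = ½(36.9)(1.29)² = 30.70 kg·m². Taking the sense of the package's angular momentum as positive, L_{package} = m v R = (3.56)(7.13)(1.29) = 32.74 kg·m²/s.
L_i = 0 + 32.74 = 32.74 kg·m²/s.
After sticking, I_f = I_p + m R² = 30.70 + (3.56)(1.29)² = 36.63 kg·m².
ω_f = L_i / I_f = 32.74 / 36.63 = 0.8940 rad/s.

|ω_f| ≈ 0.894 rad/s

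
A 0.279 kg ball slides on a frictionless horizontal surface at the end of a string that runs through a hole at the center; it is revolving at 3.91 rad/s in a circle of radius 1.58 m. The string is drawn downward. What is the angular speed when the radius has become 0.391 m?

No torque about the axis ⇒ m r₁² ω₁ = m r₂² ω₂.
ω₂ = ω₁ (r₁/r₂)² = (3.91)(1.58/0.391)² = 63.85 rad/s.

ω₂ ≈ 63.8 rad/s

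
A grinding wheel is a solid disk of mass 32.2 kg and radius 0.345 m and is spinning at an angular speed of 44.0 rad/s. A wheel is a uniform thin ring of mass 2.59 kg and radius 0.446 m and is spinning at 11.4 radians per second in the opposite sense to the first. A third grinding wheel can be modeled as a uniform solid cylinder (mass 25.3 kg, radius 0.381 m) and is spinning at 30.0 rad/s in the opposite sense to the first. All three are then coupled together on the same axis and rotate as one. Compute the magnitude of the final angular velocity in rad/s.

No external torque acts about the common axis, so total angular momentum is conserved.
Moments of inertia: I_A = ½(32.2)(0.345)² = 1.916 kg·m²; I_B = (2.59)(0.446)² = 0.5152 kg·m²; I_C = ½(25.3)(0.381)² = 1.836 kg·m².
Taking A's sense as positive: L = (1.916)(44.0) − (0.5152)(11.4) − (1.836)(30.0) = 23.36 kg·m²·rad/s.
Combined I = 1.916 + 0.5152 + 1.836 = 4.268 kg·m².
ω_f = L / I = 23.36 / 4.268 = 5.473 rad/s.

|ω_f| ≈ 5.47 rad/s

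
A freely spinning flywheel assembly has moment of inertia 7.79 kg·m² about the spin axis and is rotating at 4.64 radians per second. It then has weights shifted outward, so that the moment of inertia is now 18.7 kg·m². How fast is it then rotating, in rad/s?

With no external torque about the axis, L is conserved: I₁ω₁ = I₂ω₂.
ω₂ = I₁ω₁ / I₂ = (7.790)(4.64 rad/s) / (18.70) = 1.933 rad/s.

ω₂ ≈ 1.93 rad/s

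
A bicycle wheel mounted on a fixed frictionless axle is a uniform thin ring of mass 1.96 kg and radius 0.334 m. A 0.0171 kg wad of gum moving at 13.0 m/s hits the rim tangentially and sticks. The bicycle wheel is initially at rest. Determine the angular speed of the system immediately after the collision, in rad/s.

|ω_f| ≈ 0.337 rad/s

The axle reaction passes through the axle and exerts no torque about it; angular momentum about the axle is conserved through the impact.
I_p = (1.96)(0.334)² = 0.2186 kg·m². Taking the sense of the wad of gum's angular momentum as positive, L_{wad} = m v R = (0.0171)(13.0)(0.334) = 0.07425 kg·m²/s.
L_i = 0 + 0.07425 = 0.07425 kg·m²/s.
After sticking, I_f = I_p + m R² = 0.2186 + (0.0171)(0.334)² = 0.2206 kg·m².
ω_f = L_i / I_f = 0.07425 / 0.2206 = 0.3366 rad/s.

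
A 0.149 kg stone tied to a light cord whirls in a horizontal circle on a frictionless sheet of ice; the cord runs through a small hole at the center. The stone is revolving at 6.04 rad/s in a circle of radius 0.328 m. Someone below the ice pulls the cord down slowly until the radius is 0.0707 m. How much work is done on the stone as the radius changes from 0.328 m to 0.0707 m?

W ≈ 6.00 J

The constraining force is radial, so m r² ω about the center is conserved.
ω₂ = ω₁ (r₁/r₂)² = (6.04)(0.328/0.0707)² = 130.0 rad/s.
W = ΔKE = ½m(v₂² − v₁²) = 6.001 J.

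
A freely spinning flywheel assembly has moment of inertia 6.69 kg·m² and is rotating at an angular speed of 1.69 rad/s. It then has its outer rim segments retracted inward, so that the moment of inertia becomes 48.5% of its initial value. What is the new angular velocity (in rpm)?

No external torque acts about the spin axis, so angular momentum is conserved.
I₂ = 0.485 × 6.69 = 3.245 kg·m².
ω₂ = I₁ω₁ / I₂ = (6.690)(1.69 rad/s) / (3.245) = 3.485 rad/s = 33.27 rpm.

ω₂ ≈ 33.3 rpm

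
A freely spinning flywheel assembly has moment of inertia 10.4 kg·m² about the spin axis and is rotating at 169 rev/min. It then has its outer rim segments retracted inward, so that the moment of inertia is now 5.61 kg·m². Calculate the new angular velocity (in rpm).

ω₂ ≈ 313 rpm

Angular momentum about the spin axis is conserved since the torque about it is zero.
ω₂ = I₁ω₁ / I₂ = (10.40)(169 rpm) / (5.610) = 313.3 rpm.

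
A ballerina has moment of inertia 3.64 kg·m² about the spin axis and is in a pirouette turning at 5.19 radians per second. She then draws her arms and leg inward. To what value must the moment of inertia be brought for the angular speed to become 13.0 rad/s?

No external torque acts about the spin axis, so angular momentum is conserved.
I₂ = I₁ω₁ / ω₂ = (3.64)(5.19) / (13.0) = 1.453 kg·m².

I₂ ≈ 1.45 kg·m²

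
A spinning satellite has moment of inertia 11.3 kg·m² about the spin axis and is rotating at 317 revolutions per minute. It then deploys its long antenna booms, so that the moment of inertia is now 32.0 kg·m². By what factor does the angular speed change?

With no external torque about the axis, L is conserved: I₁ω₁ = I₂ω₂.
ω₂/ω₁ = I₁/I₂ = 11.30 / 32.00 = 0.3531.

ω₂/ω₁ ≈ 0.353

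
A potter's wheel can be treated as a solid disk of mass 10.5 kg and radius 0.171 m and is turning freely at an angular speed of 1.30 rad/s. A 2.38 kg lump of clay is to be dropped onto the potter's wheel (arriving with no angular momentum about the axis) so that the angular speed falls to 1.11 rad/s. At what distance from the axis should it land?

No external torque acts about the axis; L_before = L_after.
I_p = ½(10.5)(0.171)² = 0.1535 kg·m².
I_p ω_i = (I_p + m r²) ω_f ⇒ m r² = I_p(ω_i/ω_f − 1) = 0.1535(1.30/1.11 − 1) = 0.02628 kg·m².
r = √(0.02628/2.38) = 0.1051 m.

r ≈ 0.105 m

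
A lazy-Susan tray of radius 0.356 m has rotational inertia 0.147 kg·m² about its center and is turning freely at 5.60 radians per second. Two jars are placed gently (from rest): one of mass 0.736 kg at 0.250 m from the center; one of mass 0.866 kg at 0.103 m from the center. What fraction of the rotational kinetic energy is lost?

fraction ≈ 0.273

The added mass arrives with no angular momentum about the center, and any external torque about the center is negligible, so the system's angular momentum is conserved.
Added inertia Σmr² = (0.736)(0.250)² + (0.866)(0.103)² = 0.05519 kg·m²; I_f = 0.1470 + 0.05519 = 0.2022 kg·m².
ω_f = I_p ω_i / I_f = (0.1470)(5.60) / 0.2022 = 4.071 rad/s.
KE_i = ½(0.1470)(5.600 rad/s)² = 2.305 J; KE_f = ½(0.2022)(4.071)² = 1.676 J.
Fraction lost = 0.2730.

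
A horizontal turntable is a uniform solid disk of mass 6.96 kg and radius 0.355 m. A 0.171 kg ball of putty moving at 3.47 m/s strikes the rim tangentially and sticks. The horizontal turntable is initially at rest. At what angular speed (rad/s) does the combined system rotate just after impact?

The axle reaction passes through the axle and exerts no torque about it; angular momentum about the axle is conserved through the impact.
I_p = ½(6.96)(0.355)² = 0.4386 kg·m². Taking the sense of the ball of putty's angular momentum as positive, L_{ball} = m v R = (0.171)(3.47)(0.355) = 0.2106 kg·m²/s.
L_i = 0 + 0.2106 = 0.2106 kg·m²/s.
After sticking, I_f = I_p + m R² = 0.4386 + (0.171)(0.355)² = 0.4601 kg·m².
ω_f = L_i / I_f = 0.2106 / 0.4601 = 0.4578 rad/s.

|ω_f| ≈ 0.458 rad/s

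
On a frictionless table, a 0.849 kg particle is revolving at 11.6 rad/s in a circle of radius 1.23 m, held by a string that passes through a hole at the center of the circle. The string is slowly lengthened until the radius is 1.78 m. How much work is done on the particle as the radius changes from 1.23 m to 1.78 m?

No torque about the axis ⇒ m r₁² ω₁ = m r₂² ω₂.
ω₂ = ω₁ (r₁/r₂)² = (11.6)(1.23/1.78)² = 5.539 rad/s.
W = ΔKE = ½m(v₂² − v₁²) = -45.15 J.

W ≈ -45.2 J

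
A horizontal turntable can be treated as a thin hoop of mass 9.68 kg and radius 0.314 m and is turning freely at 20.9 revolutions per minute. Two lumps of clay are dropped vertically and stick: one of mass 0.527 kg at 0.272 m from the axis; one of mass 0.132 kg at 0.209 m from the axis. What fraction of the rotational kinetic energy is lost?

fraction ≈ 0.0448

No external torque acts about the axis; L_before = L_after.
I_p = (9.68)(0.314)² = 0.9544 kg·m².
Added inertia Σmr² = (0.527)(0.272)² + (0.132)(0.209)² = 0.04476 kg·m²; I_f = 0.9544 + 0.04476 = 0.9992 kg·m².
ω_f = I_p ω_i / I_f = (0.9544)(20.9) / 0.9992 = 19.96 rpm.
KE_i = ½(0.9544)(2.189 rad/s)² = 2.286 J; KE_f = ½(0.9992)(2.091)² = 2.183 J.
Fraction lost = 0.04479.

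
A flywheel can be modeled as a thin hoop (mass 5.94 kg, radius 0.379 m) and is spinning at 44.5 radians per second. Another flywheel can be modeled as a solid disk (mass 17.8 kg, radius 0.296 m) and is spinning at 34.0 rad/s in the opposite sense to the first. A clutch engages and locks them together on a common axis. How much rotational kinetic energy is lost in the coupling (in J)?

ΔKE lost ≈ 1260 J

The coupling torques are internal; angular momentum about the shared axis is conserved.
Moments of inertia: I_A = (5.94)(0.379)² = 0.8532 kg·m²; I_B = ½(17.8)(0.296)² = 0.7798 kg·m².
Taking A's sense as positive: L = (0.8532)(44.5) − (0.7798)(34.0) = 11.46 kg·m²·rad/s.
Combined I = 0.8532 + 0.7798 = 1.633 kg·m².
ω_f = L / I = 11.46 / 1.633 = 7.015 rad/s.
KE_i = ½ΣIω² = 1296 J; KE_f = ½(1.633)(7.015)² = 40.18 J.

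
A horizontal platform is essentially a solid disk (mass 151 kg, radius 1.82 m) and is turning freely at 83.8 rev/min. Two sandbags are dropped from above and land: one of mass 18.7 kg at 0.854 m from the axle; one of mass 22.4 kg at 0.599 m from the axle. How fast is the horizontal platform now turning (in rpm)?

The added mass arrives with no angular momentum about the axle, and any external torque about the axle is negligible, so the system's angular momentum is conserved.
I_p = ½(151)(1.82)² = 250.1 kg·m².
Added inertia Σmr² = (18.7)(0.854)² + (22.4)(0.599)² = 21.68 kg·m²; I_f = 250.1 + 21.68 = 271.8 kg·m².
ω_f = I_p ω_i / I_f = (250.1)(83.8) / 271.8 = 77.12 rpm.

ω_f ≈ 77.1 rpm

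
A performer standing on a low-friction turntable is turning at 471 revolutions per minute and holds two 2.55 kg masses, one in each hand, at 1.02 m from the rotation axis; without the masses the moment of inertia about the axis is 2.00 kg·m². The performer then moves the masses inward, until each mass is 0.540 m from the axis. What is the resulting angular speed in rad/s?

With no external torque about the axis, L is conserved: I₁ω₁ = I₂ω₂.
I₁ = 2.00 + 2(2.55)(1.02)² = 7.306 kg·m²; I₂ = 2.00 + 2(2.55)(0.540)² = 3.487 kg·m².
ω₂ = I₁ω₁ / I₂ = (7.306)(471 rpm) / (3.487) = 986.8 rpm = 103.3 rad/s.

ω₂ ≈ 103 rad/s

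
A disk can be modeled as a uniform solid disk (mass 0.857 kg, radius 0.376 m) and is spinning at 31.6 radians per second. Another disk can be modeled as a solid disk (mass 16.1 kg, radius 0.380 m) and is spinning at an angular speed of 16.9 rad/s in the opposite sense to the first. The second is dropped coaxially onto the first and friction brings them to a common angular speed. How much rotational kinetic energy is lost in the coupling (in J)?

No external torque acts about the common axis, so total angular momentum is conserved.
Moments of inertia: I_A = ½(0.857)(0.376)² = 0.06058 kg·m²; I_B = ½(16.1)(0.380)² = 1.162 kg·m².
Taking A's sense as positive: L = (0.06058)(31.6) − (1.162)(16.9) = -17.73 kg·m²·rad/s.
Combined I = 0.06058 + 1.162 = 1.223 kg·m².
ω_f = L / I = -17.73 / 1.223 = -14.50 rad/s.
KE_i = ½ΣIω² = 196.2 J; KE_f = ½(1.223)(14.50)² = 128.5 J.

ΔKE lost ≈ 67.7 J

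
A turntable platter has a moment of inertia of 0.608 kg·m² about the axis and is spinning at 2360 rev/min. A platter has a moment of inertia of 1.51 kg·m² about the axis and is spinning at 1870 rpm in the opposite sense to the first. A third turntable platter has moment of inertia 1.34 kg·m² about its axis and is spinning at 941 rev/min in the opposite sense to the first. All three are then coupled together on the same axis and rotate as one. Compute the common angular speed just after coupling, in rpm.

The coupling torques are internal; angular momentum about the shared axis is conserved.
Taking A's sense as positive: L = (0.6080)(2360) − (1.510)(1870) − (1.340)(941) = -2650 kg·m²·rpm.
Combined I = 0.6080 + 1.510 + 1.340 = 3.458 kg·m².
ω_f = L / I = -2650 / 3.458 = -766.3 rpm.

|ω_f| ≈ 766 rpm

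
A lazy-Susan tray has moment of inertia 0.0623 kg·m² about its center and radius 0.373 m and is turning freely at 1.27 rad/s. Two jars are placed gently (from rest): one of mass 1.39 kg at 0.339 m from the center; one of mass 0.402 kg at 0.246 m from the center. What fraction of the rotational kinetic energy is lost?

fraction ≈ 0.747

The added mass arrives with no angular momentum about the center, and any external torque about the center is negligible, so the system's angular momentum is conserved.
Added inertia Σmr² = (1.39)(0.339)² + (0.402)(0.246)² = 0.1841 kg·m²; I_f = 0.06230 + 0.1841 = 0.2464 kg·m².
ω_f = I_p ω_i / I_f = (0.06230)(1.27) / 0.2464 = 0.3212 rad/s.
KE_i = ½(0.06230)(1.270 rad/s)² = 0.05024 J; KE_f = ½(0.2464)(0.3212)² = 0.01270 J.
Fraction lost = 0.7471.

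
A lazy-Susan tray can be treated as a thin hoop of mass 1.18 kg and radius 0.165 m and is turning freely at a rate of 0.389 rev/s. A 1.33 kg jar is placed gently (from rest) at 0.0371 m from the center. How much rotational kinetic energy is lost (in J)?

energy lost ≈ 0.00517 J

No external torque acts about the center; L_before = L_after.
I_p = (1.18)(0.165)² = 0.03213 kg·m².
Added inertia Σmr² = (1.33)(0.0371)² = 0.001831 kg·m²; I_f = 0.03213 + 0.001831 = 0.03396 kg·m².
ω_f = I_p ω_i / I_f = (0.03213)(0.389) / 0.03396 = 0.3680 rev/s.
KE_i = ½(0.03213)(2.444 rad/s)² = 0.09596 J; KE_f = ½(0.03396)(2.312)² = 0.09078 J.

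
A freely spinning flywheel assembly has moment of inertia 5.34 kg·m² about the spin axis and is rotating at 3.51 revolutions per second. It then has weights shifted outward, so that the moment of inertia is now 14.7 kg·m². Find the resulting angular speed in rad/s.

ω₂ ≈ 8.01 rad/s

Angular momentum about the spin axis is conserved since the torque about it is zero.
ω₂ = I₁ω₁ / I₂ = (5.340)(3.51 rev/s) / (14.70) = 1.275 rev/s = 8.011 rad/s.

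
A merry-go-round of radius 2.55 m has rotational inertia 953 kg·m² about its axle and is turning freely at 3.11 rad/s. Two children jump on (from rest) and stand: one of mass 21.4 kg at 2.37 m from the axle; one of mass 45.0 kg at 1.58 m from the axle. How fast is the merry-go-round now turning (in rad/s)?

The added mass arrives with no angular momentum about the axle, and any external torque about the axle is negligible, so the system's angular momentum is conserved.
Added inertia Σmr² = (21.4)(2.37)² + (45.0)(1.58)² = 232.5 kg·m²; I_f = 953.0 + 232.5 = 1186 kg·m².
ω_f = I_p ω_i / I_f = (953.0)(3.11) / 1186 = 2.500 rad/s.

ω_f ≈ 2.50 rad/s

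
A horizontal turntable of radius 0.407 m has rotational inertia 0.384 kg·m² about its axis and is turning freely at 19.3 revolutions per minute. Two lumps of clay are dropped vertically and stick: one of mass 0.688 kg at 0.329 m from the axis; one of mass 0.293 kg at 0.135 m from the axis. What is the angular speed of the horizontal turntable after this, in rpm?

No external torque acts about the axis; L_before = L_after.
Added inertia Σmr² = (0.688)(0.329)² + (0.293)(0.135)² = 0.07981 kg·m²; I_f = 0.3840 + 0.07981 = 0.4638 kg·m².
ω_f = I_p ω_i / I_f = (0.3840)(19.3) / 0.4638 = 15.98 rpm.

ω_f ≈ 16.0 rpm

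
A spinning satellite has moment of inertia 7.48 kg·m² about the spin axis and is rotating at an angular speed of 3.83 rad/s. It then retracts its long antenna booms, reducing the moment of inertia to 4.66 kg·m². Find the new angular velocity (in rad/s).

ω₂ ≈ 6.15 rad/s

Angular momentum about the spin axis is conserved since the torque about it is zero.
ω₂ = I₁ω₁ / I₂ = (7.480)(3.83 rad/s) / (4.660) = 6.148 rad/s.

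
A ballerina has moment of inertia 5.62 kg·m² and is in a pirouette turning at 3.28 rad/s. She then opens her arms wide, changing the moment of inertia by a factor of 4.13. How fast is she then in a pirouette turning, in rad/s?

Angular momentum about the spin axis is conserved since the torque about it is zero.
I₂ = 4.13 × 5.62 = 23.21 kg·m².
ω₂ = I₁ω₁ / I₂ = (5.620)(3.28 rad/s) / (23.21) = 0.7942 rad/s.

ω₂ ≈ 0.794 rad/s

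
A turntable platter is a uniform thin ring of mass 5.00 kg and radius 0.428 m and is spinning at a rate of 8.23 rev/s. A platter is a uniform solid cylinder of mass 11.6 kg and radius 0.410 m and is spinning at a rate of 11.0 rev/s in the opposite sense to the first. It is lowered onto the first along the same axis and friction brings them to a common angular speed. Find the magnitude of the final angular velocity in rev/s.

No external torque acts about the common axis, so total angular momentum is conserved.
Moments of inertia: I_A = (5.00)(0.428)² = 0.9159 kg·m²; I_B = ½(11.6)(0.410)² = 0.9750 kg·m².
Taking A's sense as positive: L = (0.9159)(8.23) − (0.9750)(11.0) = -3.187 kg·m²·rev/s.
Combined I = 0.9159 + 0.9750 = 1.891 kg·m².
ω_f = L / I = -3.187 / 1.891 = -1.685 rev/s.

|ω_f| ≈ 1.69 rev/s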